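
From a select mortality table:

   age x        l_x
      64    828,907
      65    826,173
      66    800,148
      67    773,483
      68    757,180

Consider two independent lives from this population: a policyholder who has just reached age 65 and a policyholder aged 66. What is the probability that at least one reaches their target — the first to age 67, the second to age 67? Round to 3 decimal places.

0.998

p₁ = l_67/l_65 = 773,483/826,173 = 0.936224; p₂ = l_67/l_66 = 773,483/800,148 = 0.966675.
P(at least one) = 1 − (1−p₁)(1−p₂) = 1 − 0.063776 × 0.033325 = 0.997875.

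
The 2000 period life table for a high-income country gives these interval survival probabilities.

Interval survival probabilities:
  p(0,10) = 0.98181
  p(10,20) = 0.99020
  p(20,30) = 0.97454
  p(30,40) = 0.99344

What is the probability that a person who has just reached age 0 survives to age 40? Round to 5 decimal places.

The overall survival probability is 0.98181 × 0.99020 × 0.97454 × 0.99344.
= 0.941221.

0.94122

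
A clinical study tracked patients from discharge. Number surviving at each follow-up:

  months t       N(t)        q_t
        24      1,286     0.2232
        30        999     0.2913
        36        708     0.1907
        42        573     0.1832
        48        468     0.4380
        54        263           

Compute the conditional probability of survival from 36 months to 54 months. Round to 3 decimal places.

The conditional survival probability is N(54)/N(36) = 263/708 = 0.371469.

0.371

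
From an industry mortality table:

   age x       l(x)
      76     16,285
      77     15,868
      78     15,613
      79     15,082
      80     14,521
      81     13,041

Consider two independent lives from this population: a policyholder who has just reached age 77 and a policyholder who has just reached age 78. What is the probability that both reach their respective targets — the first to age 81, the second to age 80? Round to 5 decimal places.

0.76436

p₁ = l(81)/l(77) = 13,041/15,868 = 0.821843; p₂ = l(80)/l(78) = 14,521/15,613 = 0.930058.
P(both) = p₁ × p₂ = 0.821843 × 0.930058 = 0.764362.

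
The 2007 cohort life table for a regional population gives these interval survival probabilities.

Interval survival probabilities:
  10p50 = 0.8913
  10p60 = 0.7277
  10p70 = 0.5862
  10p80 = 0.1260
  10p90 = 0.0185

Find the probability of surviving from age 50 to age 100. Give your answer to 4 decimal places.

0.0009

Chaining the interval survival probabilities: 0.8913 × 0.7277 × 0.5862 × 0.1260 × 0.0185.
= 0.000886.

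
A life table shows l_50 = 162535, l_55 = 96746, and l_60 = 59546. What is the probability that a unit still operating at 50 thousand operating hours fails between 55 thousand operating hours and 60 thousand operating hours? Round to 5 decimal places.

This is the probability of reaching 55 but not 60, conditional on being operational at 50: (l_55 − l_60) / l_50.
= (96746 − 59546) / 162535 = 37200 / 162535 = 0.228874.

0.22887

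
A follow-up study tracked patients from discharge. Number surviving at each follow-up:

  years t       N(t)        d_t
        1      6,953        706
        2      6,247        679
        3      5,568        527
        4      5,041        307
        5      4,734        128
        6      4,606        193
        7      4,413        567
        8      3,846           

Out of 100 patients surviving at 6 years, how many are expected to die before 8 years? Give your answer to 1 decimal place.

The relevant probability is 1 − 3,846/4,606 = 0.165002.
Expected number = 100 × 0.165002 = 16.5.

16.5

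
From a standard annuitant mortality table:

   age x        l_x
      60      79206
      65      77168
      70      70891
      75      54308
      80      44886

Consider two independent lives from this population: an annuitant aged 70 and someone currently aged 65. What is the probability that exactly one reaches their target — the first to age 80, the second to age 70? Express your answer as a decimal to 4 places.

p₁ = l_80/l_70 = 44886/70891 = 0.633169; p₂ = l_70/l_65 = 70891/77168 = 0.918658.
P(exactly one) = p₁(1−p₂) + (1−p₁)p₂ = 0.051503 + 0.336992 = 0.388495.

0.3885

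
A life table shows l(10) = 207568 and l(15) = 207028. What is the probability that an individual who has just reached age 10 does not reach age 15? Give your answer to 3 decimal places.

0.003

P(die before 15 | alive at 10) = 1 − l(15)/l(10) = 1 − 207028/207568 = (540)/207568 = 0.002602.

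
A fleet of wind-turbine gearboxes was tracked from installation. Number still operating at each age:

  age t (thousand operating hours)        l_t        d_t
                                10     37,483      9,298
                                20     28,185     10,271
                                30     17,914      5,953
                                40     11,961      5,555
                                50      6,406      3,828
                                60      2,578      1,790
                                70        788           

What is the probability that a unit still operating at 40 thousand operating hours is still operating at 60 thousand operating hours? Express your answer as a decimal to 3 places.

The conditional survival probability is l_60/l_40 = 2,578/11,961 = 0.215534.

0.216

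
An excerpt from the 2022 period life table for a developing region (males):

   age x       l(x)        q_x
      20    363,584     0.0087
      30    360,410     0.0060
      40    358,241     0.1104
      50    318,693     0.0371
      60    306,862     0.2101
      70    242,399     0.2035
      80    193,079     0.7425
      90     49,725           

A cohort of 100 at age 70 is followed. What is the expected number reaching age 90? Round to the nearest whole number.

21

The relevant probability is 49,725/242,399 = 0.205137.
Expected number = 100 × 0.205137 = 21.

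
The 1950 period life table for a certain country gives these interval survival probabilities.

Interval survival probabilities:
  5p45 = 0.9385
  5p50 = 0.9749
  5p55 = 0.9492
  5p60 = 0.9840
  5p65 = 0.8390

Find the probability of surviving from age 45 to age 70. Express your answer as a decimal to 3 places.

0.717

The overall survival probability is 0.9385 × 0.9749 × 0.9492 × 0.9840 × 0.8390.
= 0.716983.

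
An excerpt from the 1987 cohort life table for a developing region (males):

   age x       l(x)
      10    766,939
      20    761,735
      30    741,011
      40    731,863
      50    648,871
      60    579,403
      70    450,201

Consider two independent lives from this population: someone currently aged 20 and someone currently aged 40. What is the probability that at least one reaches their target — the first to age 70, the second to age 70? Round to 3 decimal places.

0.843

p₁ = l(70)/l(20) = 450,201/761,735 = 0.591020; p₂ = l(70)/l(40) = 450,201/731,863 = 0.615144.
P(at least one) = 1 − (1−p₁)(1−p₂) = 1 − 0.408980 × 0.384856 = 0.842602.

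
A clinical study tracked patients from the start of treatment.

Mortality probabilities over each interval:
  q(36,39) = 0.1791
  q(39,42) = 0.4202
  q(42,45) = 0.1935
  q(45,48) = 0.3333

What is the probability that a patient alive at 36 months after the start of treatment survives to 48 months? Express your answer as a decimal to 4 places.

Chaining the interval survival probabilities: (1 − 0.1791) × (1 − 0.4202) × (1 − 0.1935) × (1 − 0.3333).
= 0.8209 × 0.5798 × 0.8065 × 0.6667 = 0.255919.

0.2559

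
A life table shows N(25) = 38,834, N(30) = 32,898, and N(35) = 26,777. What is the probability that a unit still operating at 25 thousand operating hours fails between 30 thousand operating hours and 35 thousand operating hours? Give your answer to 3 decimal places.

0.158

This is the probability of reaching 30 but not 35, conditional on being operational at 25: (N(30) − N(35)) / N(25).
= (32,898 − 26,777) / 38,834 = 6,121 / 38,834 = 0.157620.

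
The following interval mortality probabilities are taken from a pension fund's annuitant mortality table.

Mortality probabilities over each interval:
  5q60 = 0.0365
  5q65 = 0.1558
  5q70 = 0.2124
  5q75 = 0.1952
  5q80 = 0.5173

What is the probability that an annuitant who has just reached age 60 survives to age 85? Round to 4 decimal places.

Chaining the interval survival probabilities: (1 − 0.0365) × (1 − 0.1558) × (1 − 0.2124) × (1 − 0.1952) × (1 − 0.5173).
= 0.9635 × 0.8442 × 0.7876 × 0.8048 × 0.4827 = 0.248867.

0.2489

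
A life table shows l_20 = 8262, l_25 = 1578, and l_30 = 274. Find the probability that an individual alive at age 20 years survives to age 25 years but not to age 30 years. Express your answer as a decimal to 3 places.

This is the probability of reaching 25 but not 30, conditional on being alive at 20: (l_25 − l_30) / l_20.
= (1578 − 274) / 8262 = 1304 / 8262 = 0.157831.

0.158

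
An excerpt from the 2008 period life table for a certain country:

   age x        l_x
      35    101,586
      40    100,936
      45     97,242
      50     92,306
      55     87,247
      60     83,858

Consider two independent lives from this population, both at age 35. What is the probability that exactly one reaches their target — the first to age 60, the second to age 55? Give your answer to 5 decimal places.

p₁ = l_60/l_35 = 83,858/101,586 = 0.825488; p₂ = l_55/l_35 = 87,247/101,586 = 0.858849.
P(exactly one) = p₁(1−p₂) + (1−p₁)p₂ = 0.116518 + 0.149879 = 0.266398.

0.26640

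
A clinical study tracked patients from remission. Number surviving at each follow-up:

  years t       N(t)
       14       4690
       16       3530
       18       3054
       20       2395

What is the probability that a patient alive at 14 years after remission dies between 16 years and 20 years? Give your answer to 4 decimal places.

0.2420

This is the probability of reaching 16 but not 20, conditional on being alive at 14: (N(16) − N(20)) / N(14).
= (3530 − 2395) / 4690 = 1135 / 4690 = 0.242004.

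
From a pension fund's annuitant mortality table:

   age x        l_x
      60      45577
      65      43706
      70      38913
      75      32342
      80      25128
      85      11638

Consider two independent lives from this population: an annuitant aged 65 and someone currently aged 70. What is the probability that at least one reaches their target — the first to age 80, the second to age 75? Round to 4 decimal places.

0.9282

p₁ = l_80/l_65 = 25128/43706 = 0.574933; p₂ = l_75/l_70 = 32342/38913 = 0.831136.
P(at least one) = 1 − (1−p₁)(1−p₂) = 1 − 0.425067 × 0.168864 = 0.928221.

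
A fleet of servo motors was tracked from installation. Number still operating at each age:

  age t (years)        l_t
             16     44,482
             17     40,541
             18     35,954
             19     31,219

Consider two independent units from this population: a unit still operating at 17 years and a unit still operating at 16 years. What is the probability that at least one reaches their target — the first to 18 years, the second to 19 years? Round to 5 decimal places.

0.96626

p₁ = l_18/l_17 = 35,954/40,541 = 0.886855; p₂ = l_19/l_16 = 31,219/44,482 = 0.701834.
P(at least one) = 1 − (1−p₁)(1−p₂) = 1 − 0.113145 × 0.298166 = 0.966264.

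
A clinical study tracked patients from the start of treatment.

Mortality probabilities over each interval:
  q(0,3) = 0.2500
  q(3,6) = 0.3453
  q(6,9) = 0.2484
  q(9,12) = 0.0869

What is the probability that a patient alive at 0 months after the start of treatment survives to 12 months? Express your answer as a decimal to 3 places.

0.337

Survival from 0 to 12 is the product of surviving each interval: (1 − 0.2500) × (1 − 0.3453) × (1 − 0.2484) × (1 − 0.0869).
= 0.7500 × 0.6547 × 0.7516 × 0.9131 = 0.336984.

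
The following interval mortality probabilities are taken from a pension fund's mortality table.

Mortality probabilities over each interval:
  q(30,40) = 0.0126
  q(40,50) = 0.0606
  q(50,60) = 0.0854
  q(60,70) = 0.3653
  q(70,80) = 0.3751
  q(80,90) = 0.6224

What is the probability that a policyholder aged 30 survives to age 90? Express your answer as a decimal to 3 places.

0.127

Survival from 30 to 90 is the product of surviving each interval: (1 − 0.0126) × (1 − 0.0606) × (1 − 0.0854) × (1 − 0.3653) × (1 − 0.3751) × (1 − 0.6224).
= 0.9874 × 0.9394 × 0.9146 × 0.6347 × 0.6249 × 0.3776 = 0.127053.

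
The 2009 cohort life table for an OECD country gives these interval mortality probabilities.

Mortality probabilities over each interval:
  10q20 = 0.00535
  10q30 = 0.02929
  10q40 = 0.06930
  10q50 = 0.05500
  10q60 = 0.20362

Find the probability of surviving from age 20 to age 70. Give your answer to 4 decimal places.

The overall survival probability is (1 − 0.00535) × (1 − 0.02929) × (1 − 0.06930) × (1 − 0.05500) × (1 − 0.20362).
= 0.99465 × 0.97071 × 0.93070 × 0.94500 × 0.79638 = 0.676272.

0.6763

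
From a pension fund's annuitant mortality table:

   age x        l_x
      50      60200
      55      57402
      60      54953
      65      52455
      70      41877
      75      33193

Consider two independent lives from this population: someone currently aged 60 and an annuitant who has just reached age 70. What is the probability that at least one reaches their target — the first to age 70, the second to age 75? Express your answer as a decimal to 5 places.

0.95066

p₁ = l_70/l_60 = 41877/54953 = 0.762051; p₂ = l_75/l_70 = 33193/41877 = 0.792631.
P(at least one) = 1 − (1−p₁)(1−p₂) = 1 − 0.237949 × 0.207369 = 0.950657.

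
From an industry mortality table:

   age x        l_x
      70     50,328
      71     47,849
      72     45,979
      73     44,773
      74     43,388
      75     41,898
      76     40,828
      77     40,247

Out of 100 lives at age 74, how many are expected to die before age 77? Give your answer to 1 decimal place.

7.2

The relevant probability is 1 − 40,247/43,388 = 0.072393.
Expected number = 100 × 0.072393 = 7.2.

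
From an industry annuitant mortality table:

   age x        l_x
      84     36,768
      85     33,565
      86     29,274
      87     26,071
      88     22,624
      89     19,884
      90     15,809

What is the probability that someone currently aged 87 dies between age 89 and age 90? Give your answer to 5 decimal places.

0.15630

We want 2|1q87 = (l_89 − l_90)/l_87.
This is the probability of reaching 89 but not 90, conditional on being alive at 87: (l_89 − l_90) / l_87.
= (19,884 − 15,809) / 26,071 = 4,075 / 26,071 = 0.156304.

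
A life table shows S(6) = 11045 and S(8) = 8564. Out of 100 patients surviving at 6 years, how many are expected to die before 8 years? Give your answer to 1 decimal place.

The relevant probability is 1 − 8564/11045 = 0.224627.
Expected number = 100 × 0.224627 = 22.5.

22.5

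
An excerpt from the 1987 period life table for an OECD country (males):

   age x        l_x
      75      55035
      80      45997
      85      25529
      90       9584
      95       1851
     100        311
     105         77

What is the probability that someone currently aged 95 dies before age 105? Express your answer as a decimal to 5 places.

0.95840

P(die before 105 | alive at 95) = 1 − l_105/l_95 = 1 − 77/1851 = (1774)/1851 = 0.958401.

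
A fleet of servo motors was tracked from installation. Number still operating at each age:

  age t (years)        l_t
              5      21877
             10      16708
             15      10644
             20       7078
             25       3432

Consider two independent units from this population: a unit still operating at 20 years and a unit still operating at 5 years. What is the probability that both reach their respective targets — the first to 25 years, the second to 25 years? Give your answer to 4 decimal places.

p₁ = l_25/l_20 = 3432/7078 = 0.484883; p₂ = l_25/l_5 = 3432/21877 = 0.156877.
P(both) = p₁ × p₂ = 0.484883 × 0.156877 = 0.076067.

0.0761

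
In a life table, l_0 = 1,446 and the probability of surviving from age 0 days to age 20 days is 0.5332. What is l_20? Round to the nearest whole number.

l_20 = l_0 × p = 1,446 × 0.5332 = 771.

771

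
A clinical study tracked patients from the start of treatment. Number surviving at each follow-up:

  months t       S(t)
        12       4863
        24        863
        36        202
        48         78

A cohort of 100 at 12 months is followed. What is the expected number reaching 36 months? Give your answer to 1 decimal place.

The relevant probability is 202/4863 = 0.041538.
Expected number = 100 × 0.041538 = 4.2.

4.2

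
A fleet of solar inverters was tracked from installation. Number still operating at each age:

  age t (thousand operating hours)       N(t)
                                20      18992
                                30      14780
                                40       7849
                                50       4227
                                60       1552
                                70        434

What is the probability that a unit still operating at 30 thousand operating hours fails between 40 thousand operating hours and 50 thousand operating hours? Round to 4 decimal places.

This is the probability of reaching 40 but not 50, conditional on being operational at 30: (N(40) − N(50)) / N(30).
= (7849 − 4227) / 14780 = 3622 / 14780 = 0.245061.

0.2451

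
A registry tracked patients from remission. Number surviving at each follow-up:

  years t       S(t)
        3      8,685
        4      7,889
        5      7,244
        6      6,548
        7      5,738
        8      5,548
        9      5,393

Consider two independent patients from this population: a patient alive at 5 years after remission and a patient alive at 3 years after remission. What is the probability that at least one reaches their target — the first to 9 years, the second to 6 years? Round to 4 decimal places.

p₁ = S(9)/S(5) = 5,393/7,244 = 0.744478; p₂ = S(6)/S(3) = 6,548/8,685 = 0.753944.
P(at least one) = 1 − (1−p₁)(1−p₂) = 1 − 0.255522 × 0.246056 = 0.937127.

0.9371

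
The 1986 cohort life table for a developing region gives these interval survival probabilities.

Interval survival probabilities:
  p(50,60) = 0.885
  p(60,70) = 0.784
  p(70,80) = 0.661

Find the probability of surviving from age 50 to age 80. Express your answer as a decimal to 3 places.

The overall survival probability is 0.885 × 0.784 × 0.661.
= 0.458628.

0.459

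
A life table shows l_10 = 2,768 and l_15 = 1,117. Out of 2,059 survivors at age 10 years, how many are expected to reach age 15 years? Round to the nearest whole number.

831

The relevant probability is 1,117/2,768 = 0.403540.
Expected number = 2,059 × 0.403540 = 831.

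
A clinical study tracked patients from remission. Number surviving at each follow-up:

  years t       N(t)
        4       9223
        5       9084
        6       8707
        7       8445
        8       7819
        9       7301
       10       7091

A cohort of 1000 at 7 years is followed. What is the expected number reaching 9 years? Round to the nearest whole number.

865

The relevant probability is 7301/8445 = 0.864535.
Expected number = 1000 × 0.864535 = 865.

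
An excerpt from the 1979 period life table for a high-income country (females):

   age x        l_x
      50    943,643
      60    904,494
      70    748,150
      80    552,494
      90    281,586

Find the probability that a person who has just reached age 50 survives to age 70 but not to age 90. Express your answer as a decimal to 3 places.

We want 20|20q50 = (l_70 − l_90)/l_50.
This is the probability of reaching 70 but not 90, conditional on being alive at 50: (l_70 − l_90) / l_50.
= (748,150 − 281,586) / 943,643 = 466,564 / 943,643 = 0.494429.

0.494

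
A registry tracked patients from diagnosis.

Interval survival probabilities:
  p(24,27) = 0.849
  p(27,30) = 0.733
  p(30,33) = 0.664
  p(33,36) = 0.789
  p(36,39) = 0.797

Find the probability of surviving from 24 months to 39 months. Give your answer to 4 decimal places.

0.2598

Survival from 24 to 39 is the product of surviving each interval: 0.849 × 0.733 × 0.664 × 0.789 × 0.797.
= 0.259845.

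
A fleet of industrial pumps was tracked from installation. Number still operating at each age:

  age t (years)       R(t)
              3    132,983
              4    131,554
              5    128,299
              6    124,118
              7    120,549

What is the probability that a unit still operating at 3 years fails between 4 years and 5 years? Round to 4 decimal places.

0.0245

This is the probability of reaching 4 but not 5, conditional on being operational at 3: (R(4) − R(5)) / R(3).
= (131,554 − 128,299) / 132,983 = 3,255 / 132,983 = 0.024477.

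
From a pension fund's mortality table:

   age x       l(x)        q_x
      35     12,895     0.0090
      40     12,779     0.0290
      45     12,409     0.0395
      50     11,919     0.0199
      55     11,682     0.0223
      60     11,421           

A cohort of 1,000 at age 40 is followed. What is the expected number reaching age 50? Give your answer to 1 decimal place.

932.7

The relevant probability is 11,919/12,779 = 0.932702.
Expected number = 1,000 × 0.932702 = 932.7.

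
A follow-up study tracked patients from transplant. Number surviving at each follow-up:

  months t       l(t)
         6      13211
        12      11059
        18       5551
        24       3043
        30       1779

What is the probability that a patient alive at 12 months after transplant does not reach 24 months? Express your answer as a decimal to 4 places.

0.7248

P(die before 24 | alive at 12) = 1 − l(24)/l(12) = 1 − 3043/11059 = (8016)/11059 = 0.724839.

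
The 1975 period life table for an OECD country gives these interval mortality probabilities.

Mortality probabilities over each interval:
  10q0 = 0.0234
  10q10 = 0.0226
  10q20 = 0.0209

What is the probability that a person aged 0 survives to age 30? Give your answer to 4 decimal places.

Survival from 0 to 30 is the product of surviving each interval: (1 − 0.0234) × (1 − 0.0226) × (1 − 0.0209).
= 0.9766 × 0.9774 × 0.9791 = 0.934579.

0.9346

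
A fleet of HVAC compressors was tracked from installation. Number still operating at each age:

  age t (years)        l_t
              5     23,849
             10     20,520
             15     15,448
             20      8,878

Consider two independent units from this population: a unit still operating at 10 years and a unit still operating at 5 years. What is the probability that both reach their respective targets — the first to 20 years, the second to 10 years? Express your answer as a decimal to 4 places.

p₁ = l_20/l_10 = 8,878/20,520 = 0.432651; p₂ = l_10/l_5 = 20,520/23,849 = 0.860413.
P(both) = p₁ × p₂ = 0.432651 × 0.860413 = 0.372259.

0.3723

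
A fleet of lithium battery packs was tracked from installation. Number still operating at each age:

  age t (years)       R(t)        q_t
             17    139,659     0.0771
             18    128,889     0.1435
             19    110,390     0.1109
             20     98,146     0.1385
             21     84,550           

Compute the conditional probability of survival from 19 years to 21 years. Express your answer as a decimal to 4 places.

0.7659

The conditional survival probability is R(21)/R(19) = 84,550/110,390 = 0.765921.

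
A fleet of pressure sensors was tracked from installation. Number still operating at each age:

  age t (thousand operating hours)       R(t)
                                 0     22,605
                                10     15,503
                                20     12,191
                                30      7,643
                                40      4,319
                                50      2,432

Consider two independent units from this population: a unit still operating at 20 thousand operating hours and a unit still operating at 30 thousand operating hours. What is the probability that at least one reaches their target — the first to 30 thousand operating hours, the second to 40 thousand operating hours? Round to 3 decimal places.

0.838

p₁ = R(30)/R(20) = 7,643/12,191 = 0.626938; p₂ = R(40)/R(30) = 4,319/7,643 = 0.565092.
P(at least one) = 1 − (1−p₁)(1−p₂) = 1 − 0.373062 × 0.434908 = 0.837752.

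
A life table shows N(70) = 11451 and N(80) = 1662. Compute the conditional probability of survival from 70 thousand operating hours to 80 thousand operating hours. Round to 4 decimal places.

0.1451

The conditional survival probability is N(80)/N(70) = 1662/11451 = 0.145140.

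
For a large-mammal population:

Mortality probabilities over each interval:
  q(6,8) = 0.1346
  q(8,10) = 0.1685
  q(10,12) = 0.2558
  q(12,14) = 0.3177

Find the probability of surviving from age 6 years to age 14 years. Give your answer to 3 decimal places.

0.365

The overall survival probability is (1 − 0.1346) × (1 − 0.1685) × (1 − 0.2558) × (1 − 0.3177).
= 0.8654 × 0.8315 × 0.7442 × 0.6823 = 0.365380.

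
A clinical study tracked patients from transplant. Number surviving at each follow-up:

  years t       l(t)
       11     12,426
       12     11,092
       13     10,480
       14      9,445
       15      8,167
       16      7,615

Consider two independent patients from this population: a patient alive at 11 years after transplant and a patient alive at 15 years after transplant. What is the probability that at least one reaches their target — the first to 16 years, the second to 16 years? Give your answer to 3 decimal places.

0.974

p₁ = l(16)/l(11) = 7,615/12,426 = 0.612828; p₂ = l(16)/l(15) = 7,615/8,167 = 0.932411.
P(at least one) = 1 − (1−p₁)(1−p₂) = 1 − 0.387172 × 0.067589 = 0.973831.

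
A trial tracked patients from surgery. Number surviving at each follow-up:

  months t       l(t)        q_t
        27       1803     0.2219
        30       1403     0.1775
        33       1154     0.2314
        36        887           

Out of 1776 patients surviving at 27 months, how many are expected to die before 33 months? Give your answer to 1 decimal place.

The relevant probability is 1 − 1154/1803 = 0.359956.
Expected number = 1776 × 0.359956 = 639.3.

639.3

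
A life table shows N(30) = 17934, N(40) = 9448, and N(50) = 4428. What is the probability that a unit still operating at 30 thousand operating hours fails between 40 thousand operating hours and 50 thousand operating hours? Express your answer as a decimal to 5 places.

This is the probability of reaching 40 but not 50, conditional on being operational at 30: (N(40) − N(50)) / N(30).
= (9448 − 4428) / 17934 = 5020 / 17934 = 0.279915.

0.27992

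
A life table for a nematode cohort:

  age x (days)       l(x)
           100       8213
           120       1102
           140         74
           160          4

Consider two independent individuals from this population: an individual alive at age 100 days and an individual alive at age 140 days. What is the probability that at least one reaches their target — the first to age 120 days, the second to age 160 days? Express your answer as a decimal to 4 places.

p₁ = l(120)/l(100) = 1102/8213 = 0.134178; p₂ = l(160)/l(140) = 4/74 = 0.054054.
P(at least one) = 1 − (1−p₁)(1−p₂) = 1 − 0.865822 × 0.945946 = 0.180979.

0.1810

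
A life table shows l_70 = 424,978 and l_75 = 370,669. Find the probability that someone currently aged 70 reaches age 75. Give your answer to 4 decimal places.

0.8722

We want 5p70 = l_75/l_70.
The conditional survival probability is l_75/l_70 = 370,669/424,978 = 0.872208.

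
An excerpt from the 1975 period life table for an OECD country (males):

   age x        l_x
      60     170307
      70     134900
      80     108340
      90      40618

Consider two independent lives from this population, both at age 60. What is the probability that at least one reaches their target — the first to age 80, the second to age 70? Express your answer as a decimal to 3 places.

0.924

p₁ = l_80/l_60 = 108340/170307 = 0.636145; p₂ = l_70/l_60 = 134900/170307 = 0.792099.
P(at least one) = 1 − (1−p₁)(1−p₂) = 1 − 0.363855 × 0.207901 = 0.924354.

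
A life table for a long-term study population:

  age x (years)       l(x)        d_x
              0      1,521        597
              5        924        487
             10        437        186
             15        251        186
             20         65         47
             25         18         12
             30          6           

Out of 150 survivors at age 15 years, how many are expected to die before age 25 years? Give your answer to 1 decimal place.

The relevant probability is 1 − 18/251 = 0.928287.
Expected number = 150 × 0.928287 = 139.2.

139.2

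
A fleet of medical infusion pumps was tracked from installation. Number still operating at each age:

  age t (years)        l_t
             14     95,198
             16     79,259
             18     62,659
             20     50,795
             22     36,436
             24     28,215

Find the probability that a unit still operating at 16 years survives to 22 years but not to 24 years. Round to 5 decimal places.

This is the probability of reaching 22 but not 24, conditional on being operational at 16: (l_22 − l_24) / l_16.
= (36,436 − 28,215) / 79,259 = 8,221 / 79,259 = 0.103723.

0.10372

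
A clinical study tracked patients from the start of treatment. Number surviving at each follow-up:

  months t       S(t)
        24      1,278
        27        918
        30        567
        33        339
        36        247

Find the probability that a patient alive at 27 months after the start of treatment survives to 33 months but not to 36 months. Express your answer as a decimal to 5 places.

This is the probability of reaching 33 but not 36, conditional on being alive at 27: (S(33) − S(36)) / S(27).
= (339 − 247) / 918 = 92 / 918 = 0.100218.

0.10022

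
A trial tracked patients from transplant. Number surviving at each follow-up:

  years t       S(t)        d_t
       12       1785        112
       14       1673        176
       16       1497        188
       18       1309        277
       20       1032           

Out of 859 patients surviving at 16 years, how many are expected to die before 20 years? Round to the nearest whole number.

267

The relevant probability is 1 − 1032/1497 = 0.310621.
Expected number = 859 × 0.310621 = 267.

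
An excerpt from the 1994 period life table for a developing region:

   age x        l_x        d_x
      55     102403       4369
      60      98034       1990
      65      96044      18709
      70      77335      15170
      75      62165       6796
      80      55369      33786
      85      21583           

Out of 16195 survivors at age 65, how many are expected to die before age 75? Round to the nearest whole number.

The relevant probability is 1 − 62165/96044 = 0.352745.
Expected number = 16195 × 0.352745 = 5713.

5713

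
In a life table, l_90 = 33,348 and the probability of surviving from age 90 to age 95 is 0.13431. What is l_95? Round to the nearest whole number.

l_95 = l_90 × p = 33,348 × 0.13431 = 4479.

4479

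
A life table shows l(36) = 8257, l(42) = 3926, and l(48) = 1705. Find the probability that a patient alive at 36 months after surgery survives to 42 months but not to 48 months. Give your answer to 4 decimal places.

This is the probability of reaching 42 but not 48, conditional on being alive at 36: (l(42) − l(48)) / l(36).
= (3926 − 1705) / 8257 = 2221 / 8257 = 0.268984.

0.2690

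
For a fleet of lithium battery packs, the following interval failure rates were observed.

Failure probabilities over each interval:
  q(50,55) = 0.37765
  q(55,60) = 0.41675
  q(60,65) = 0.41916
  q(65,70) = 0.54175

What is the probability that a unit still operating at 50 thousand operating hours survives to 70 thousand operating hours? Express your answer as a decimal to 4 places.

0.0966

Chaining the interval survival probabilities: (1 − 0.37765) × (1 − 0.41675) × (1 − 0.41916) × (1 − 0.54175).
= 0.62235 × 0.58325 × 0.58084 × 0.45825 = 0.096616.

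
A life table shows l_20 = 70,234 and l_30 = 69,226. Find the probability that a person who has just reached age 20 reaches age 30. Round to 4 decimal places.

0.9856

The conditional survival probability is l_30/l_20 = 69,226/70,234 = 0.985648.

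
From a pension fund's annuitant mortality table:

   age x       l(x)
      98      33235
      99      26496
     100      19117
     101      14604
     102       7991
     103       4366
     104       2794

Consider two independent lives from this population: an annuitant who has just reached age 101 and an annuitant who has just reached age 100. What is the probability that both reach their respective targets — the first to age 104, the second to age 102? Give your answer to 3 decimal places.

0.080

p₁ = l(104)/l(101) = 2794/14604 = 0.191317; p₂ = l(102)/l(100) = 7991/19117 = 0.418005.
P(both) = p₁ × p₂ = 0.191317 × 0.418005 = 0.079971.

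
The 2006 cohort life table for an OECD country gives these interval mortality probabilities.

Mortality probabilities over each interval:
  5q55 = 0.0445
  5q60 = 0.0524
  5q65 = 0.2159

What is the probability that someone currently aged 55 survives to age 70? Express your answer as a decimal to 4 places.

0.7099

Chaining the interval survival probabilities: (1 − 0.0445) × (1 − 0.0524) × (1 − 0.2159).
= 0.9555 × 0.9476 × 0.7841 = 0.709949.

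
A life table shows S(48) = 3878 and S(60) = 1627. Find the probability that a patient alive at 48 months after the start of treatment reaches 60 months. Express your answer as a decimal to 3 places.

The conditional survival probability is S(60)/S(48) = 1627/3878 = 0.419546.

0.420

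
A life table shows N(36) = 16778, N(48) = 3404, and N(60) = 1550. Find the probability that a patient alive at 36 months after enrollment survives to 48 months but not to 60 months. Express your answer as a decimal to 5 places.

This is the probability of reaching 48 but not 60, conditional on being alive at 36: (N(48) − N(60)) / N(36).
= (3404 − 1550) / 16778 = 1854 / 16778 = 0.110502.

0.11050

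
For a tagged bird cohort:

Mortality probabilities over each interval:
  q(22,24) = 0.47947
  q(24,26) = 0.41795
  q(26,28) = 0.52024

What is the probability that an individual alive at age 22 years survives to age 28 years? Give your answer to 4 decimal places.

0.1454

P(survive 22→28) = (1 − 0.47947) × (1 − 0.41795) × (1 − 0.52024).
= 0.52053 × 0.58205 × 0.47976 = 0.145355.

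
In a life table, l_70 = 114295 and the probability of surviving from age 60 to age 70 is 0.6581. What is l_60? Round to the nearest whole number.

173674

l_60 = l_70 / p = 114295 / 0.6581 = 173674.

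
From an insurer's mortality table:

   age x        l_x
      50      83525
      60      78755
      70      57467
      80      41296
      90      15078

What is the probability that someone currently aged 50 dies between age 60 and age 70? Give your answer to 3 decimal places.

We want 10|10q50 = (l_60 − l_70)/l_50.
This is the probability of reaching 60 but not 70, conditional on being alive at 50: (l_60 − l_70) / l_50.
= (78755 − 57467) / 83525 = 21288 / 83525 = 0.254870.

0.255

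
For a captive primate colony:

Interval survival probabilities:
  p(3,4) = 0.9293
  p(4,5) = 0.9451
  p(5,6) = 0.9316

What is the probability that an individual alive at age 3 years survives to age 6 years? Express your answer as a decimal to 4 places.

0.8182

P(survive 3→6) = 0.9293 × 0.9451 × 0.9316.
= 0.818207.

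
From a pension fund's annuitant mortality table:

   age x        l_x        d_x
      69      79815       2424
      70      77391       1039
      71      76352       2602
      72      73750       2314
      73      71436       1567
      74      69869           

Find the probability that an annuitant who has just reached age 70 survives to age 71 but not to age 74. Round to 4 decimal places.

0.0838

We want 1|3q70 = (l_71 − l_74)/l_70.
This is the probability of reaching 71 but not 74, conditional on being alive at 70: (l_71 − l_74) / l_70.
= (76352 − 69869) / 77391 = 6483 / 77391 = 0.083769.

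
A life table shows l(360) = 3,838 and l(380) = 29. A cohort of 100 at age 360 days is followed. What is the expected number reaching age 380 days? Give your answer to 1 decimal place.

0.8

The relevant probability is 29/3,838 = 0.007556.
Expected number = 100 × 0.007556 = 0.8.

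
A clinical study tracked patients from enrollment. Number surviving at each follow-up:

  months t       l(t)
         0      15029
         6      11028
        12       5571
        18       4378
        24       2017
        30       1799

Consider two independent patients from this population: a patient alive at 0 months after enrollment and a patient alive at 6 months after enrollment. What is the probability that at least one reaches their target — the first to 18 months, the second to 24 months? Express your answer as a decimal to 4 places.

0.4209

p₁ = l(18)/l(0) = 4378/15029 = 0.291303; p₂ = l(24)/l(6) = 2017/11028 = 0.182898.
P(at least one) = 1 − (1−p₁)(1−p₂) = 1 − 0.708697 × 0.817102 = 0.420922.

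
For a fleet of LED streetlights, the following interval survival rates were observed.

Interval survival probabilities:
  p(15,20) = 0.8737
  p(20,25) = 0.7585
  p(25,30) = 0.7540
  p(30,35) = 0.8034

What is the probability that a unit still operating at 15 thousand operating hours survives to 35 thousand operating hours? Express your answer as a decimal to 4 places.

0.4014

The overall survival probability is 0.8737 × 0.7585 × 0.7540 × 0.8034.
= 0.401440.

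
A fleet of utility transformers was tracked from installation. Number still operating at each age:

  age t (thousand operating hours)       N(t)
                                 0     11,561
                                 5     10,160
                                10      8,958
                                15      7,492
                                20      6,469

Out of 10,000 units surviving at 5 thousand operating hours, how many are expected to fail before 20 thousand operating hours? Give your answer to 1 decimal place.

The relevant probability is 1 − 6,469/10,160 = 0.363287.
Expected number = 10,000 × 0.363287 = 3632.9.

3632.9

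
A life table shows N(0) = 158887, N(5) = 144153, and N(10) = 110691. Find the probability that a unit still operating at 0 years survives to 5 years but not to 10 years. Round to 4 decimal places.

This is the probability of reaching 5 but not 10, conditional on being operational at 0: (N(5) − N(10)) / N(0).
= (144153 − 110691) / 158887 = 33462 / 158887 = 0.210603.

0.2106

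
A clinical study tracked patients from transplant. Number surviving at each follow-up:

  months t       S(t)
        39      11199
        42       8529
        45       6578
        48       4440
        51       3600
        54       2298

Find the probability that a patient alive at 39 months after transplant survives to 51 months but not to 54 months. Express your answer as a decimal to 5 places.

0.11626

This is the probability of reaching 51 but not 54, conditional on being alive at 39: (S(51) − S(54)) / S(39).
= (3600 − 2298) / 11199 = 1302 / 11199 = 0.116260.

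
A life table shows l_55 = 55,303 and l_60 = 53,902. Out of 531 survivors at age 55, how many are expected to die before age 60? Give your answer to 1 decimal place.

The relevant probability is 1 − 53,902/55,303 = 0.025333.
Expected number = 531 × 0.025333 = 13.5.

13.5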